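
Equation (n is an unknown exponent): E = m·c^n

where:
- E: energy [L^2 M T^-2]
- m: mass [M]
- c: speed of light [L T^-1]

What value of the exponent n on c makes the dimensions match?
n = 2

E has dimensions [L^2 M T^-2]; c has dimensions [L T^-1].
The rest of the RHS has dimensions [M], so c^n must supply [L^2 T^-2].
With n = 2: m·c^2 has dimensions [L^2 M T^-2], matching the LHS ✓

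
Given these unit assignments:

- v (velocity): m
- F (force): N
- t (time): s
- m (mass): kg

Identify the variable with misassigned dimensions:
v

The variable v (velocity) should have units m/s, not m.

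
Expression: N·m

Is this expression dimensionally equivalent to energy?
Yes

The expression N·m has dimensions [L^2 M T^-2], which is exactly energy [L^2 M T^-2].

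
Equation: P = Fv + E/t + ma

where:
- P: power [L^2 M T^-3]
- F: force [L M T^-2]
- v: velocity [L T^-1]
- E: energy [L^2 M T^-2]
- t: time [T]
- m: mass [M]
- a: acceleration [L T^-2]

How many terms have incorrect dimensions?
1

LHS P: [L^2 M T^-3]
- Fv: [L^2 M T^-3] ✓
- E/t: [L^2 M T^-3] ✓
- ma: [L M T^-2] ✗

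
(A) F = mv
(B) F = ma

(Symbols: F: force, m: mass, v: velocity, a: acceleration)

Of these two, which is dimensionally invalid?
(A)

(A) F = mv: LHS [L M T^-2], RHS [L M T^-1] ✗
(B) F = ma: LHS [L M T^-2], RHS [L M T^-2] ✓

Expression (A) F = mv is dimensionally incorrect.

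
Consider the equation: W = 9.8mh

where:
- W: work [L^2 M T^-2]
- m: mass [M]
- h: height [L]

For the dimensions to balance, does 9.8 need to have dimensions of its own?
Yes

W has dimensions [L^2 M T^-2], while mh alone has dimensions [L M]. For the equation to balance, the factor 9.8 must carry dimensions [L T^-2] — it is a dimensional constant (a numerical value of a physical quantity with its units suppressed), not a pure number.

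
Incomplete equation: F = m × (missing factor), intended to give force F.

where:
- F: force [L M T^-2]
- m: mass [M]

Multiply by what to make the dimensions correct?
a (acceleration), dimensions [L T^-2]

F has dimensions [L M T^-2] and m has dimensions [M].
The missing factor must have dimensions [L M T^-2] / [M] = [L T^-2], i.e. acceleration (a).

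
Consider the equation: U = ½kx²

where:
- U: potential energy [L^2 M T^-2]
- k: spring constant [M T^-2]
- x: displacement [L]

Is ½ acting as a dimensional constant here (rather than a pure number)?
No

U has dimensions [L^2 M T^-2] and kx² already has dimensions [L^2 M T^-2], so the equation balances without ½ contributing any dimensions. ½ is a pure (dimensionless) number; changing or removing it would not affect dimensional consistency.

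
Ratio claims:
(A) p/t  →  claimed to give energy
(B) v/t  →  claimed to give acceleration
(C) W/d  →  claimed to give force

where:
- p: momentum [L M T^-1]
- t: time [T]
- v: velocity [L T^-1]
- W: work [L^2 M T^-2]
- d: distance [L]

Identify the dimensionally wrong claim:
(A) p/t does not give energy

(A) p/t: [L M T^-2] ≠ energy [L^2 M T^-2] ✗
(B) v/t: [L T^-2] = acceleration [L T^-2] ✓
(C) W/d: [L M T^-2] = force [L M T^-2] ✓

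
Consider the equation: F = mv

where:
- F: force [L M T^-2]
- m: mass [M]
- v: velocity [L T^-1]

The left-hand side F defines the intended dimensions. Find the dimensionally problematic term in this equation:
The right-hand side term mv

F has dimensions [L M T^-2], but mv has dimensions [L M T^-1], so the term mv is dimensionally wrong for F.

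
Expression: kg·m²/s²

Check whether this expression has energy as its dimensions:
Yes

The expression kg·m²/s² has dimensions [L^2 M T^-2], which is exactly energy [L^2 M T^-2].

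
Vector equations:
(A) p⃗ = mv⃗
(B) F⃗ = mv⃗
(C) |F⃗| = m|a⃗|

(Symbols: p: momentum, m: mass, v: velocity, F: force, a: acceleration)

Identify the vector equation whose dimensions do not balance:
(B) F⃗ = mv⃗

(A) p⃗ = mv⃗: LHS [L M T^-1], RHS [L M T^-1] ✓ — mass (scalar) times velocity (vector)
(B) F⃗ = mv⃗: LHS [L M T^-2], RHS [L M T^-1] ✗ — mass times velocity is momentum, not force; should be ma⃗
(C) |F⃗| = m|a⃗|: LHS [L M T^-2], RHS [L M T^-2] ✓ — magnitudes of vectors are scalars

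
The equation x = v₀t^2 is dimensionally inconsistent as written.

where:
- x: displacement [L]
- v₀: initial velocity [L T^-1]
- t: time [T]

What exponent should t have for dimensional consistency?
The exponent of t should be 1: x = v₀t

The LHS x has dimensions [L]; t has dimensions [T].
As written, the RHS v₀t^2 (exponent 2 on t) has dimensions [L T], which does not match.
With exponent 1, the RHS v₀t has dimensions [L], matching the LHS.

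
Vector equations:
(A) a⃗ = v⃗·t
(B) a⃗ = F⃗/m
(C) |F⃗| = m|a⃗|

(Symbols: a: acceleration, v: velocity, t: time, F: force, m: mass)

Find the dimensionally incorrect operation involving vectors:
(A) a⃗ = v⃗·t

(A) a⃗ = v⃗·t: LHS [L T^-2], RHS [L] ✗ — acceleration is velocity per time; should be v⃗/t
(B) a⃗ = F⃗/m: LHS [L T^-2], RHS [L T^-2] ✓ — force (vector) divided by mass (scalar)
(C) |F⃗| = m|a⃗|: LHS [L M T^-2], RHS [L M T^-2] ✓ — magnitudes of vectors are scalars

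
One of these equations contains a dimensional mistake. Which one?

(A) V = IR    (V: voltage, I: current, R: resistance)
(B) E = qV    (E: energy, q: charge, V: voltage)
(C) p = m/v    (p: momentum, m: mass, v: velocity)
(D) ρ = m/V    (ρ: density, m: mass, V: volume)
(C) p = m/v

The equation (C) p = m/v is dimensionally incorrect.

LHS (p): [L M T^-1]
RHS (m/v): [L^-1 M T] ✗

The dimensions do not match. The other three equations balance.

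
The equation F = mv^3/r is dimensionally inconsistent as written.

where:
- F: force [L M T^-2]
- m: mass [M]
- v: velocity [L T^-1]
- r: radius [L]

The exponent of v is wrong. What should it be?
The exponent of v should be 2: F = mv^2/r

The LHS F has dimensions [L M T^-2]; v has dimensions [L T^-1].
As written, the RHS mv^3/r (exponent 3 on v) has dimensions [L^2 M T^-3], which does not match.
With exponent 2, the RHS mv^2/r has dimensions [L M T^-2], matching the LHS.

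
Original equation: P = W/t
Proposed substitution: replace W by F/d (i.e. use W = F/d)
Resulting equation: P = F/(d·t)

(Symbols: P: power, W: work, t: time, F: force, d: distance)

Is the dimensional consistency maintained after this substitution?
No

[W] = [L^2 M T^-2] and [F/d] = [M T^-2]. These differ, so the substitution replaces a quantity by one of different dimensions and the result P = F/(d·t) has LHS [L^2 M T^-3] vs RHS [M T^-3] — inconsistent.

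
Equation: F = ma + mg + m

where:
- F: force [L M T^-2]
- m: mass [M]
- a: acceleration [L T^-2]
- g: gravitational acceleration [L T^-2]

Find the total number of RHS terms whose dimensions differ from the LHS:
1

LHS F: [L M T^-2]
- ma: [L M T^-2] ✓
- mg: [L M T^-2] ✓
- m: [M] ✗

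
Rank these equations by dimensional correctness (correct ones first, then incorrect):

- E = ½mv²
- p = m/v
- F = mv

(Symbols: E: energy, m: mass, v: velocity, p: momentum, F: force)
Dimensionally correct: E = ½mv²
Dimensionally incorrect: p = m/v, F = mv
Ordered (correct first, then incorrect): E = ½mv², p = m/v, F = mv

- E = ½mv²: LHS [L^2 M T^-2], RHS [L^2 M T^-2] → correct ✓
- p = m/v: LHS [L M T^-1], RHS [L^-1 M T] → incorrect ✗
- F = mv: LHS [L M T^-2], RHS [L M T^-1] → incorrect ✗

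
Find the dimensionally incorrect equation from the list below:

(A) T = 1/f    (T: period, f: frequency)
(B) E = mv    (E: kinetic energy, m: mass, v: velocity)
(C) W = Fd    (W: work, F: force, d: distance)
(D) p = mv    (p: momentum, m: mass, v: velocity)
(B) E = mv

The equation (B) E = mv is dimensionally incorrect.

LHS (E): [L^2 M T^-2]
RHS (mv): [L M T^-1] ✗

The dimensions do not match. The other three equations balance.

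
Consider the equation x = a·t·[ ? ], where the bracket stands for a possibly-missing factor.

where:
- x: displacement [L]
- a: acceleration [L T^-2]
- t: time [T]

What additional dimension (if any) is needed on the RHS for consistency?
[T] — time (e.g. t)

x has dimensions [L]; a·t has dimensions [L T^-1].
The bracketed factor must supply [L] / [L T^-1] = [T].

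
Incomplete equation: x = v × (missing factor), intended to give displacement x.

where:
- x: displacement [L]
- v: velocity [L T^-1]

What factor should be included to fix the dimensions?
t (time), dimensions [T]

x has dimensions [L] and v has dimensions [L T^-1].
The missing factor must have dimensions [L] / [L T^-1] = [T], i.e. time (t).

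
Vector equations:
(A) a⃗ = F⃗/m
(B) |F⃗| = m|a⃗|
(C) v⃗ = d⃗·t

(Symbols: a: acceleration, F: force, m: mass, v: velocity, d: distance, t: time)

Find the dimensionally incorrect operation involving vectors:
(C) v⃗ = d⃗·t

(A) a⃗ = F⃗/m: LHS [L T^-2], RHS [L T^-2] ✓ — force (vector) divided by mass (scalar)
(B) |F⃗| = m|a⃗|: LHS [L M T^-2], RHS [L M T^-2] ✓ — magnitudes of vectors are scalars
(C) v⃗ = d⃗·t: LHS [L T^-1], RHS [L T] ✗ — velocity is displacement per time; should be d⃗/t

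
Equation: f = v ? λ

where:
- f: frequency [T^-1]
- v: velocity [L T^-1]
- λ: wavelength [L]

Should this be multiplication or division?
division (÷): f = v ÷ λ

f [T^-1]; v [L T^-1]; λ [L].
v × λ → [L^2 T^-1] ✗
v ÷ λ → [T^-1] ✓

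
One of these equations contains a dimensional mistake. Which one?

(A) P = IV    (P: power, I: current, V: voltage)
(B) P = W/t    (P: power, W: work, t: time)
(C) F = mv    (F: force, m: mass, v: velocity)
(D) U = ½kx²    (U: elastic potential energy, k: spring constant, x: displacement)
(C) F = mv

The equation (C) F = mv is dimensionally incorrect.

LHS (F): [L M T^-2]
RHS (mv): [L M T^-1] ✗

The dimensions do not match. The other three equations balance.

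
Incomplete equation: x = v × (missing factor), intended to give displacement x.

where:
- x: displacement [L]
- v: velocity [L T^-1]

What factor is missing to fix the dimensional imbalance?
t (time), dimensions [T]

x has dimensions [L] and v has dimensions [L T^-1].
The missing factor must have dimensions [L] / [L T^-1] = [T], i.e. time (t).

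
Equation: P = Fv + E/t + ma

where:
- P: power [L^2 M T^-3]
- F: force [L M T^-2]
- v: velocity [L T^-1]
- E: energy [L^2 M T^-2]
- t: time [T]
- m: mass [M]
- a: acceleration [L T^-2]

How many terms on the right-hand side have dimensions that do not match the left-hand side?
1

LHS P: [L^2 M T^-3]
- Fv: [L^2 M T^-3] ✓
- E/t: [L^2 M T^-3] ✓
- ma: [L M T^-2] ✗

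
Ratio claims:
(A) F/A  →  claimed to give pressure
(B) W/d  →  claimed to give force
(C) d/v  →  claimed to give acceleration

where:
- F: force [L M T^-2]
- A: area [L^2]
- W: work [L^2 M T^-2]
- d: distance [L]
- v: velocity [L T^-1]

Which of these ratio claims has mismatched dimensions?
(C) d/v does not give acceleration

(A) F/A: [L^-1 M T^-2] = pressure [L^-1 M T^-2] ✓
(B) W/d: [L M T^-2] = force [L M T^-2] ✓
(C) d/v: [T] ≠ acceleration [L T^-2] ✗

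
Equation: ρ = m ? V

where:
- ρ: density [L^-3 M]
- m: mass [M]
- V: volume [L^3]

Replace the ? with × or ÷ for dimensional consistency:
division (÷): ρ = m ÷ V

ρ [L^-3 M]; m [M]; V [L^3].
m × V → [L^3 M] ✗
m ÷ V → [L^-3 M] ✓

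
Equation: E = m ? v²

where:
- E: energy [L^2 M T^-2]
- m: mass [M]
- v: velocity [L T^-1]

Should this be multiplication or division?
multiplication (×): E = m × v²

E [L^2 M T^-2]; m [M]; v² [L^2 T^-2].
m × v² → [L^2 M T^-2] ✓
m ÷ v² → [L^-2 M T^2] ✗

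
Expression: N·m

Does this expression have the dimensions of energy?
Yes

The expression N·m has dimensions [L^2 M T^-2], which is exactly energy [L^2 M T^-2].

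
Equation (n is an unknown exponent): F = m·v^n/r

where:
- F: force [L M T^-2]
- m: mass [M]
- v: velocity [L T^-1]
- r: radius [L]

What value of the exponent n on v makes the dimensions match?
n = 2

F has dimensions [L M T^-2]; v has dimensions [L T^-1].
The rest of the RHS has dimensions [L^-1 M], so v^n must supply [L^2 T^-2].
With n = 2: m·v^2/r has dimensions [L M T^-2], matching the LHS ✓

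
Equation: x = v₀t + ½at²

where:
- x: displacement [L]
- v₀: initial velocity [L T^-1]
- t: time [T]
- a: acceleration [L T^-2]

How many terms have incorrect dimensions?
0

LHS x: [L]
- v₀t: [L] ✓
- ½at²: [L] ✓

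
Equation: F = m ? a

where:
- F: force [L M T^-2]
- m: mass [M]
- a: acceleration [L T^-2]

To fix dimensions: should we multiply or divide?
multiplication (×): F = m × a

F [L M T^-2]; m [M]; a [L T^-2].
m × a → [L M T^-2] ✓
m ÷ a → [L^-1 M T^2] ✗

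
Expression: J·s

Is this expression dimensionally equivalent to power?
No

The expression J·s has dimensions [L^2 M T^-1], but power has dimensions [L^2 M T^-3].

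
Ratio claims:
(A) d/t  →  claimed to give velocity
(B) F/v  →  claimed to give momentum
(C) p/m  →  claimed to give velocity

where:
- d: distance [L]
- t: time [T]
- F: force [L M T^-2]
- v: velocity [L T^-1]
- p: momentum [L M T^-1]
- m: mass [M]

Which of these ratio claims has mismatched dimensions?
(B) F/v does not give momentum

(A) d/t: [L T^-1] = velocity [L T^-1] ✓
(B) F/v: [M T^-1] ≠ momentum [L M T^-1] ✗
(C) p/m: [L T^-1] = velocity [L T^-1] ✓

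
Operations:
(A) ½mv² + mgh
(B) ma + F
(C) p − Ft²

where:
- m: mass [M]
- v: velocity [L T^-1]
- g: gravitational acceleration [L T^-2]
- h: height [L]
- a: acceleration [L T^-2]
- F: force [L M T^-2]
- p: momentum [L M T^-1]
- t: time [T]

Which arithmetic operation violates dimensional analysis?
(C) p − Ft²

(A) ½mv² + mgh: ½mv² [L^2 M T^-2] and mgh [L^2 M T^-2] — same dimensions ✓
(B) ma + F: ma [L M T^-2] and F [L M T^-2] — same dimensions ✓
(C) p − Ft²: p [L M T^-1] and Ft² [L M] — different dimensions cannot be added/subtracted ✗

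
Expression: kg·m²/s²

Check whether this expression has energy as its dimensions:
Yes

The expression kg·m²/s² has dimensions [L^2 M T^-2], which is exactly energy [L^2 M T^-2].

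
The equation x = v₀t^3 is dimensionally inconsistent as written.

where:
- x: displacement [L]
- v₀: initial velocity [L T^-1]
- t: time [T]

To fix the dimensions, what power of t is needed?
The exponent of t should be 1: x = v₀t

The LHS x has dimensions [L]; t has dimensions [T].
As written, the RHS v₀t^3 (exponent 3 on t) has dimensions [L T^2], which does not match.
With exponent 1, the RHS v₀t has dimensions [L], matching the LHS.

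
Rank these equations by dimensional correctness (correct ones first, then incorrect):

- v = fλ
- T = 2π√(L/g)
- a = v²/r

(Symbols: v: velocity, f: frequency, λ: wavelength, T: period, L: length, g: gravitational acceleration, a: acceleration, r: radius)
Dimensionally correct: v = fλ, T = 2π√(L/g), a = v²/r
Dimensionally incorrect: none
Ordered (correct first, then incorrect): v = fλ, T = 2π√(L/g), a = v²/r

- v = fλ: LHS [L T^-1], RHS [L T^-1] → correct ✓
- T = 2π√(L/g): LHS [T], RHS [T] → correct ✓
- a = v²/r: LHS [L T^-2], RHS [L T^-2] → correct ✓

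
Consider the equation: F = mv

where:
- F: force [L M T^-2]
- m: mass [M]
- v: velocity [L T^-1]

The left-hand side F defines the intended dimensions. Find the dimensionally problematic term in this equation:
The right-hand side term mv

F has dimensions [L M T^-2], but mv has dimensions [L M T^-1], so the term mv is dimensionally wrong for F.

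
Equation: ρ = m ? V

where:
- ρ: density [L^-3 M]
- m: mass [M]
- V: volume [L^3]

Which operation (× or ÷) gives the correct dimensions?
division (÷): ρ = m ÷ V

ρ [L^-3 M]; m [M]; V [L^3].
m × V → [L^3 M] ✗
m ÷ V → [L^-3 M] ✓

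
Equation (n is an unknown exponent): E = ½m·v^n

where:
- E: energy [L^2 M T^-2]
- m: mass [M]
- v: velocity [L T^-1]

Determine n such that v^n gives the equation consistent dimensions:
n = 2

E has dimensions [L^2 M T^-2]; v has dimensions [L T^-1].
The rest of the RHS has dimensions [M], so v^n must supply [L^2 T^-2].
With n = 2: ½m·v^2 has dimensions [L^2 M T^-2], matching the LHS ✓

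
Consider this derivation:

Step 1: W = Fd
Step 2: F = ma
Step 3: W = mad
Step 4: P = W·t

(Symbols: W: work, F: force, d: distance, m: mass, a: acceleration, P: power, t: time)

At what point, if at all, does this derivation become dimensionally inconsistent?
Step 4

Step 1: W = Fd → LHS [L^2 M T^-2], RHS [L^2 M T^-2] ✓
Step 2: F = ma → LHS [L M T^-2], RHS [L M T^-2] ✓
Step 3: W = mad → LHS [L^2 M T^-2], RHS [L^2 M T^-2] ✓
Step 4: P = W·t → LHS [L^2 M T^-3], RHS [L^2 M T^-1] ✗

The first dimensional inconsistency appears in step 4: P = W·t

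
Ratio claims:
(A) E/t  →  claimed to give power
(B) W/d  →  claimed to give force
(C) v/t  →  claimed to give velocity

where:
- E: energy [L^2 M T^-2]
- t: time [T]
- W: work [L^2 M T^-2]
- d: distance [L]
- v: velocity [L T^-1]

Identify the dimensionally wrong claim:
(C) v/t does not give velocity

(A) E/t: [L^2 M T^-3] = power [L^2 M T^-3] ✓
(B) W/d: [L M T^-2] = force [L M T^-2] ✓
(C) v/t: [L T^-2] ≠ velocity [L T^-1] ✗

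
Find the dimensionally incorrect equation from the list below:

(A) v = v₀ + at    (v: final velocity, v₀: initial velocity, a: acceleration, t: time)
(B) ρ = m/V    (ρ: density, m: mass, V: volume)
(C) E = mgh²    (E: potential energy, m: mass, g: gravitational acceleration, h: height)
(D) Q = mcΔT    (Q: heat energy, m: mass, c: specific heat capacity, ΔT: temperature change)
(C) E = mgh²

The equation (C) E = mgh² is dimensionally incorrect.

LHS (E): [L^2 M T^-2]
RHS (mgh²): [L^3 M T^-2] ✗

The dimensions do not match. The other three equations balance.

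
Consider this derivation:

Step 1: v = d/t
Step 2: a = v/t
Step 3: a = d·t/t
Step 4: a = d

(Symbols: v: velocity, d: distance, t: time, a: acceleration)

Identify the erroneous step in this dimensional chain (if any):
Step 3

Step 1: v = d/t → LHS [L T^-1], RHS [L T^-1] ✓
Step 2: a = v/t → LHS [L T^-2], RHS [L T^-2] ✓
Step 3: a = d·t/t → LHS [L T^-2], RHS [L] ✗

The first dimensional inconsistency appears in step 3: a = d·t/t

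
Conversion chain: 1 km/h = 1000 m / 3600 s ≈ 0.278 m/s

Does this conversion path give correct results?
The chain is correct (no errors).

Correct: 1 km = 1000 m, 1 h = 3600 s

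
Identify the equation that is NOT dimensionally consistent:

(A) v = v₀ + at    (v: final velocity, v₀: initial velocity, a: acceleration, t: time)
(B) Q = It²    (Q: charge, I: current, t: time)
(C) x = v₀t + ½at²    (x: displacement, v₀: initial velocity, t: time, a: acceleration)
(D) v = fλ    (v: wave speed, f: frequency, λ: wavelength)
(B) Q = It²

The equation (B) Q = It² is dimensionally incorrect.

LHS (Q): [I T]
RHS (It²): [I T^2] ✗

The dimensions do not match. The other three equations balance.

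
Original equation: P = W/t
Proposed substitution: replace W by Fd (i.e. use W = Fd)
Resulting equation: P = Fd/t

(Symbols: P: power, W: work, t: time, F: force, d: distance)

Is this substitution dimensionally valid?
Yes

[W] = [L^2 M T^-2] and [Fd] = [L^2 M T^-2]. These match, so the substitution replaces a quantity by one of the same dimensions and the result P = Fd/t has LHS [L^2 M T^-3] vs RHS [L^2 M T^-3] — still consistent.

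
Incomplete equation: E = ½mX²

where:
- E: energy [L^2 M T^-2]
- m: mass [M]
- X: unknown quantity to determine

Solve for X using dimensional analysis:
X = v (velocity), dimensions [L T^-1]

E has dimensions [L^2 M T^-2]; the rest of the RHS (½m) has dimensions [M].
So X² must have dimensions [L^2 T^-2], i.e. X has dimensions [L T^-1] — X = v (velocity).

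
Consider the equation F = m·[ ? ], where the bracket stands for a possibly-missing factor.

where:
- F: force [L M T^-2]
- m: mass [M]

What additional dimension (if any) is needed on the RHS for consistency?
[L T^-2] — acceleration (e.g. a)

F has dimensions [L M T^-2]; m has dimensions [M].
The bracketed factor must supply [L M T^-2] / [M] = [L T^-2].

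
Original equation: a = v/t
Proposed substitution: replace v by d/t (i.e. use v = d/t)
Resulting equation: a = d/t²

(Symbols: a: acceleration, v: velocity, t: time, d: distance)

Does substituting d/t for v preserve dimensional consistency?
Yes

[v] = [L T^-1] and [d/t] = [L T^-1]. These match, so the substitution replaces a quantity by one of the same dimensions and the result a = d/t² has LHS [L T^-2] vs RHS [L T^-2] — still consistent.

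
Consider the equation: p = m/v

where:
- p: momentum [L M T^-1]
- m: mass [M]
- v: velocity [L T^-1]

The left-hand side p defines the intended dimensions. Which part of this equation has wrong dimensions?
The right-hand side term m/v

p has dimensions [L M T^-1], but m/v has dimensions [L^-1 M T], so the term m/v is dimensionally wrong for p.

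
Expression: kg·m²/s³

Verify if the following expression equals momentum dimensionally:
No

The expression kg·m²/s³ has dimensions [L^2 M T^-3], but momentum has dimensions [L M T^-1].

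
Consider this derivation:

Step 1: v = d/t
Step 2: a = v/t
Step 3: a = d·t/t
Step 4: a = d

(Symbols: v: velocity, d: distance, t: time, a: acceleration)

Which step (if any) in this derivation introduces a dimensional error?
Step 3

Step 1: v = d/t → LHS [L T^-1], RHS [L T^-1] ✓
Step 2: a = v/t → LHS [L T^-2], RHS [L T^-2] ✓
Step 3: a = d·t/t → LHS [L T^-2], RHS [L] ✗

The first dimensional inconsistency appears in step 3: a = d·t/t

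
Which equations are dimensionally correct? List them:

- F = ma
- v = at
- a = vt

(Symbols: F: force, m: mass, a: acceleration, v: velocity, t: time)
Dimensionally correct: F = ma, v = at
Dimensionally incorrect: a = vt
Ordered (correct first, then incorrect): F = ma, v = at, a = vt

- F = ma: LHS [L M T^-2], RHS [L M T^-2] → correct ✓
- v = at: LHS [L T^-1], RHS [L T^-1] → correct ✓
- a = vt: LHS [L T^-2], RHS [L] → incorrect ✗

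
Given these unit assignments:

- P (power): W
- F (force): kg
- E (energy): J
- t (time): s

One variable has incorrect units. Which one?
F

The variable F (force) should have units N, not kg.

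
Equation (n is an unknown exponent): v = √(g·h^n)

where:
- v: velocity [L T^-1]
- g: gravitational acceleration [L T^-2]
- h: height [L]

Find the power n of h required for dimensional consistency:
n = 1

v has dimensions [L T^-1]; h has dimensions [L].
With n = 1: √(g·h^1) has dimensions [L T^-1], matching the LHS ✓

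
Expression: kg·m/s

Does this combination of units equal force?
No

The expression kg·m/s has dimensions [L M T^-1], but force has dimensions [L M T^-2].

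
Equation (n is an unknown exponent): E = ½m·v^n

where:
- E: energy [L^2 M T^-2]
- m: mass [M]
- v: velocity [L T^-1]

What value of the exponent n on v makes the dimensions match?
n = 2

E has dimensions [L^2 M T^-2]; v has dimensions [L T^-1].
The rest of the RHS has dimensions [M], so v^n must supply [L^2 T^-2].
With n = 2: ½m·v^2 has dimensions [L^2 M T^-2], matching the LHS ✓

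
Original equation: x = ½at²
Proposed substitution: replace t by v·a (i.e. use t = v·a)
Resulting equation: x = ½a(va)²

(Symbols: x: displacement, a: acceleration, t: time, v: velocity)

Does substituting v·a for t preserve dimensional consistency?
No

[t] = [T] and [v·a] = [L^2 T^-3]. These differ, so the substitution replaces a quantity by one of different dimensions and the result x = ½a(va)² has LHS [L] vs RHS [L^5 T^-8] — inconsistent.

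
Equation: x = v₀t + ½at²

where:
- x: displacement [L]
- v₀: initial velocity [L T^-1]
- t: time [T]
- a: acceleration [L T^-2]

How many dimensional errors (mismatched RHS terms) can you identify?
0

LHS x: [L]
- v₀t: [L] ✓
- ½at²: [L] ✓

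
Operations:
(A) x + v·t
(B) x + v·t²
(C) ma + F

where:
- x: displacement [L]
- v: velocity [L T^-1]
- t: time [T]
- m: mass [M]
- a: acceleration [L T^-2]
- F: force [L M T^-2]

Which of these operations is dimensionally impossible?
(B) x + v·t²

(A) x + v·t: x [L] and v·t [L] — same dimensions ✓
(B) x + v·t²: x [L] and v·t² [L T] — different dimensions cannot be added/subtracted ✗
(C) ma + F: ma [L M T^-2] and F [L M T^-2] — same dimensions ✓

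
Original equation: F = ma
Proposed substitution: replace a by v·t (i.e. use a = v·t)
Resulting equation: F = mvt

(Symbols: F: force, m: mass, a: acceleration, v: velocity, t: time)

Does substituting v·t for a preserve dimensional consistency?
No

[a] = [L T^-2] and [v·t] = [L]. These differ, so the substitution replaces a quantity by one of different dimensions and the result F = mvt has LHS [L M T^-2] vs RHS [L M] — inconsistent.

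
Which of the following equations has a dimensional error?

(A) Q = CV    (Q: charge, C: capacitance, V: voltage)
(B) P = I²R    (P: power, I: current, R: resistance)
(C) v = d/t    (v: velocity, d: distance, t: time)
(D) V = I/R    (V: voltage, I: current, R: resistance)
(D) V = I/R

The equation (D) V = I/R is dimensionally incorrect.

LHS (V): [I^-1 L^2 M T^-3]
RHS (I/R): [I^3 L^-2 M^-1 T^3] ✗

The dimensions do not match. The other three equations balance.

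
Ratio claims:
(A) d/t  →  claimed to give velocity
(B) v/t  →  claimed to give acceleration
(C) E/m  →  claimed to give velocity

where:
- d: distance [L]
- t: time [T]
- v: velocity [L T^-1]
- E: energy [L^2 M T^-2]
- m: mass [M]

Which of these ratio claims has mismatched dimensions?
(C) E/m does not give velocity

(A) d/t: [L T^-1] = velocity [L T^-1] ✓
(B) v/t: [L T^-2] = acceleration [L T^-2] ✓
(C) E/m: [L^2 T^-2] ≠ velocity [L T^-1] ✗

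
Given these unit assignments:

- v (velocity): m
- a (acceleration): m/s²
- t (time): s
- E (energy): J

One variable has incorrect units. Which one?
v

The variable v (velocity) should have units m/s, not m.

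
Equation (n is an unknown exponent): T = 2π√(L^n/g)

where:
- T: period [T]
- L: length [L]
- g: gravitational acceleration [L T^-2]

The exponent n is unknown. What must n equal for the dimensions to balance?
n = 1

T has dimensions [T]; L has dimensions [L].
With n = 1: 2π√(L^1/g) has dimensions [T], matching the LHS ✓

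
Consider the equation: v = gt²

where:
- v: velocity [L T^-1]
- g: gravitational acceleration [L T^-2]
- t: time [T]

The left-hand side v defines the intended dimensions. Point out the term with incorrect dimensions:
The right-hand side term gt²

v has dimensions [L T^-1], but gt² has dimensions [L], so the term gt² is dimensionally wrong for v.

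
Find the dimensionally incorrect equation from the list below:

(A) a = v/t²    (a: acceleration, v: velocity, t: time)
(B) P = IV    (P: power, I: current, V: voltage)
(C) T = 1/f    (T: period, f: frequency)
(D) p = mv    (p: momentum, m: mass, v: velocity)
(A) a = v/t²

The equation (A) a = v/t² is dimensionally incorrect.

LHS (a): [L T^-2]
RHS (v/t²): [L T^-3] ✗

The dimensions do not match. The other three equations balance.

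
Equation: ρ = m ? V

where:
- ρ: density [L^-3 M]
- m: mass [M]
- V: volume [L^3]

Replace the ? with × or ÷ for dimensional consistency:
division (÷): ρ = m ÷ V

ρ [L^-3 M]; m [M]; V [L^3].
m × V → [L^3 M] ✗
m ÷ V → [L^-3 M] ✓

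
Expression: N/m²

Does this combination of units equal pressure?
Yes

The expression N/m² has dimensions [L^-1 M T^-2], which is exactly pressure [L^-1 M T^-2].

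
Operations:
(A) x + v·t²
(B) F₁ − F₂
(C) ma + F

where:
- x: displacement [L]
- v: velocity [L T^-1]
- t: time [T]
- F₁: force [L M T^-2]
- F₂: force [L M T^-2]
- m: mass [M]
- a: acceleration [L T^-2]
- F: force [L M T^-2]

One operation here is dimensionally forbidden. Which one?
(A) x + v·t²

(A) x + v·t²: x [L] and v·t² [L T] — different dimensions cannot be added/subtracted ✗
(B) F₁ − F₂: F₁ [L M T^-2] and F₂ [L M T^-2] — same dimensions ✓
(C) ma + F: ma [L M T^-2] and F [L M T^-2] — same dimensions ✓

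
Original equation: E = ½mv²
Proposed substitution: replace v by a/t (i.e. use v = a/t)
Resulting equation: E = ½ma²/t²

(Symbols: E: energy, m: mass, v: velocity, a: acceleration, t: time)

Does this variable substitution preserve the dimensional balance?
No

[v] = [L T^-1] and [a/t] = [L T^-3]. These differ, so the substitution replaces a quantity by one of different dimensions and the result E = ½ma²/t² has LHS [L^2 M T^-2] vs RHS [L^2 M T^-6] — inconsistent.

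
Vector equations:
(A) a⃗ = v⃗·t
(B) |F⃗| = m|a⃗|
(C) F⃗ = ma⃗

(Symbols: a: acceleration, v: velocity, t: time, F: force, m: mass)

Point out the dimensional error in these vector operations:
(A) a⃗ = v⃗·t

(A) a⃗ = v⃗·t: LHS [L T^-2], RHS [L] ✗ — acceleration is velocity per time; should be v⃗/t
(B) |F⃗| = m|a⃗|: LHS [L M T^-2], RHS [L M T^-2] ✓ — magnitudes of vectors are scalars
(C) F⃗ = ma⃗: LHS [L M T^-2], RHS [L M T^-2] ✓ — Force and acceleration are vectors, mass is a scalar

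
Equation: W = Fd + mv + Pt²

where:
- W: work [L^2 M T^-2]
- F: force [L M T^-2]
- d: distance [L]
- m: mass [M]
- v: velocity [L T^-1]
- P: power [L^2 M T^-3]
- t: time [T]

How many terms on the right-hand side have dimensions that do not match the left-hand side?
2

LHS W: [L^2 M T^-2]
- Fd: [L^2 M T^-2] ✓
- mv: [L M T^-1] ✗
- Pt²: [L^2 M T^-1] ✗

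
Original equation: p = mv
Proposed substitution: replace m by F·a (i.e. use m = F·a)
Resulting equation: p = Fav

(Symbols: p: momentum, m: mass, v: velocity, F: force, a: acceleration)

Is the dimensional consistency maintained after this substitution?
No

[m] = [M] and [F·a] = [L^2 M T^-4]. These differ, so the substitution replaces a quantity by one of different dimensions and the result p = Fav has LHS [L M T^-1] vs RHS [L^3 M T^-5] — inconsistent.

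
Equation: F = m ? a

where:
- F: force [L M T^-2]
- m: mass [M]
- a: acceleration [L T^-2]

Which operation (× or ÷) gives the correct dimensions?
multiplication (×): F = m × a

F [L M T^-2]; m [M]; a [L T^-2].
m × a → [L M T^-2] ✓
m ÷ a → [L^-1 M T^2] ✗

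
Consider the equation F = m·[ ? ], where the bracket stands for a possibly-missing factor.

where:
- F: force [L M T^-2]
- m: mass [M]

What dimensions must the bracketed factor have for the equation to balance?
[L T^-2] — acceleration (e.g. a)

F has dimensions [L M T^-2]; m has dimensions [M].
The bracketed factor must supply [L M T^-2] / [M] = [L T^-2].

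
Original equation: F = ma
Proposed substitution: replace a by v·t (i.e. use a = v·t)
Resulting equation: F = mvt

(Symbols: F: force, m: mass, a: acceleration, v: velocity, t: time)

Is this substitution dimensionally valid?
No

[a] = [L T^-2] and [v·t] = [L]. These differ, so the substitution replaces a quantity by one of different dimensions and the result F = mvt has LHS [L M T^-2] vs RHS [L M] — inconsistent.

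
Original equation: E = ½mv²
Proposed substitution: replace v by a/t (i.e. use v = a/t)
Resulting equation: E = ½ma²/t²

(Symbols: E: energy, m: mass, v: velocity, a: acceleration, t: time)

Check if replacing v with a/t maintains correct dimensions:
No

[v] = [L T^-1] and [a/t] = [L T^-3]. These differ, so the substitution replaces a quantity by one of different dimensions and the result E = ½ma²/t² has LHS [L^2 M T^-2] vs RHS [L^2 M T^-6] — inconsistent.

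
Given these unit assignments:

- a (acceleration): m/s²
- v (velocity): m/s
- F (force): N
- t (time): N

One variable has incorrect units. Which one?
t

The variable t (time) should have units s, not N.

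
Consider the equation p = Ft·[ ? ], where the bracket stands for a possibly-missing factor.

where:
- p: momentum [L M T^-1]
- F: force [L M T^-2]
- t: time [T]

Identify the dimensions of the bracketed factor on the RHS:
Nothing is missing — the bracketed factor must be dimensionless.

p has dimensions [L M T^-1] and Ft already has dimensions [L M T^-1], so p = Ft is dimensionally complete.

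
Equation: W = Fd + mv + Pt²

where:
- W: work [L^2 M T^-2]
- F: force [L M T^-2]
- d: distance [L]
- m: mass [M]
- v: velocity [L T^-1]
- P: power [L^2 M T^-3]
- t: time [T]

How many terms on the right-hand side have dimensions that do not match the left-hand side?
2

LHS W: [L^2 M T^-2]
- Fd: [L^2 M T^-2] ✓
- mv: [L M T^-1] ✗
- Pt²: [L^2 M T^-1] ✗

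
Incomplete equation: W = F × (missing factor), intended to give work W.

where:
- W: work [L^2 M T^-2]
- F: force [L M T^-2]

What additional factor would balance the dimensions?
d (distance), dimensions [L]

W has dimensions [L^2 M T^-2] and F has dimensions [L M T^-2].
The missing factor must have dimensions [L^2 M T^-2] / [L M T^-2] = [L], i.e. distance (d).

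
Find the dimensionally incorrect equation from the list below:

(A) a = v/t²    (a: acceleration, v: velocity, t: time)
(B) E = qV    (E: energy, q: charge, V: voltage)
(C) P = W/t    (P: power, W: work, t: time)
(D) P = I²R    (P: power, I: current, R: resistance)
(A) a = v/t²

The equation (A) a = v/t² is dimensionally incorrect.

LHS (a): [L T^-2]
RHS (v/t²): [L T^-3] ✗

The dimensions do not match. The other three equations balance.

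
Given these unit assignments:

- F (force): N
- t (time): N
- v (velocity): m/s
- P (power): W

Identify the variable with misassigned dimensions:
t

The variable t (time) should have units s, not N.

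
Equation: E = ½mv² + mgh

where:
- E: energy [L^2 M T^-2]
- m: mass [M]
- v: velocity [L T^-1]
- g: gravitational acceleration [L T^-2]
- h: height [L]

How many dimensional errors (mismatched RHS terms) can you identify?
0

LHS E: [L^2 M T^-2]
- ½mv²: [L^2 M T^-2] ✓
- mgh: [L^2 M T^-2] ✓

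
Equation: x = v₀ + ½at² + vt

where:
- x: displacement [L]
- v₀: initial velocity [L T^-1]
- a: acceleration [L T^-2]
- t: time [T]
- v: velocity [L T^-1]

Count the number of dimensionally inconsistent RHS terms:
1

LHS x: [L]
- v₀: [L T^-1] ✗
- ½at²: [L] ✓
- vt: [L] ✓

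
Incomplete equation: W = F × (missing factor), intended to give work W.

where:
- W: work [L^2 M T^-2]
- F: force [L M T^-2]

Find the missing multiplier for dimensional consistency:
d (distance), dimensions [L]

W has dimensions [L^2 M T^-2] and F has dimensions [L M T^-2].
The missing factor must have dimensions [L^2 M T^-2] / [L M T^-2] = [L], i.e. distance (d).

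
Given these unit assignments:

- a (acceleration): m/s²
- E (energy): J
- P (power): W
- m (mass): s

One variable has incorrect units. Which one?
m

The variable m (mass) should have units kg, not s.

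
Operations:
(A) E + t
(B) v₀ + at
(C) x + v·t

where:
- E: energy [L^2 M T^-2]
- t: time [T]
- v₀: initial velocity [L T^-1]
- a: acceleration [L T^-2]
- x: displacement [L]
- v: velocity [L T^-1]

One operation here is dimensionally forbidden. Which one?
(A) E + t

(A) E + t: E [L^2 M T^-2] and t [T] — different dimensions cannot be added/subtracted ✗
(B) v₀ + at: v₀ [L T^-1] and at [L T^-1] — same dimensions ✓
(C) x + v·t: x [L] and v·t [L] — same dimensions ✓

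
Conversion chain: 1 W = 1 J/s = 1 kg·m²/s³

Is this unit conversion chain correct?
The chain is correct (no errors).

Correct: Watt is Joule per second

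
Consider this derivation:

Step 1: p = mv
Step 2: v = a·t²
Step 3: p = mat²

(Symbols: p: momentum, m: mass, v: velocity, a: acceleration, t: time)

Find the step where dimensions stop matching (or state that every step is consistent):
Step 2

Step 1: p = mv → LHS [L M T^-1], RHS [L M T^-1] ✓
Step 2: v = a·t² → LHS [L T^-1], RHS [L] ✗

The first dimensional inconsistency appears in step 2: v = a·t²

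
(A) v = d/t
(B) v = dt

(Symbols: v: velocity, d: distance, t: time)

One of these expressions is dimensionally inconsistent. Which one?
(B)

(A) v = d/t: LHS [L T^-1], RHS [L T^-1] ✓
(B) v = dt: LHS [L T^-1], RHS [L T] ✗

Expression (B) v = dt is dimensionally incorrect.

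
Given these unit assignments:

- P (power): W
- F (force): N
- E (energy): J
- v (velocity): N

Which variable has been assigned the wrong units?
v

The variable v (velocity) should have units m/s, not N.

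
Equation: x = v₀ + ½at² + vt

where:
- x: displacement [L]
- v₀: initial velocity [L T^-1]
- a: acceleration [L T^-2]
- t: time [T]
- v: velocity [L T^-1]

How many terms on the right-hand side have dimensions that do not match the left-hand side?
1

LHS x: [L]
- v₀: [L T^-1] ✗
- ½at²: [L] ✓
- vt: [L] ✓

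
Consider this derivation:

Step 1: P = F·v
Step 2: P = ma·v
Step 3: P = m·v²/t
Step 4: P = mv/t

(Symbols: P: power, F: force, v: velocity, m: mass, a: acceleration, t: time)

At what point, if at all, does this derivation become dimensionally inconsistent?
Step 4

Step 1: P = F·v → LHS [L^2 M T^-3], RHS [L^2 M T^-3] ✓
Step 2: P = ma·v → LHS [L^2 M T^-3], RHS [L^2 M T^-3] ✓
Step 3: P = m·v²/t → LHS [L^2 M T^-3], RHS [L^2 M T^-3] ✓
Step 4: P = mv/t → LHS [L^2 M T^-3], RHS [L M T^-2] ✗

The first dimensional inconsistency appears in step 4: P = mv/t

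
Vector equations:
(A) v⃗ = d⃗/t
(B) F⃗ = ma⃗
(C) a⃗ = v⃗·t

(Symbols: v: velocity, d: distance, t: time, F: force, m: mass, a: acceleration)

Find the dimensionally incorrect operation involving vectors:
(C) a⃗ = v⃗·t

(A) v⃗ = d⃗/t: LHS [L T^-1], RHS [L T^-1] ✓ — displacement (vector) divided by time (scalar)
(B) F⃗ = ma⃗: LHS [L M T^-2], RHS [L M T^-2] ✓ — Force and acceleration are vectors, mass is a scalar
(C) a⃗ = v⃗·t: LHS [L T^-2], RHS [L] ✗ — acceleration is velocity per time; should be v⃗/t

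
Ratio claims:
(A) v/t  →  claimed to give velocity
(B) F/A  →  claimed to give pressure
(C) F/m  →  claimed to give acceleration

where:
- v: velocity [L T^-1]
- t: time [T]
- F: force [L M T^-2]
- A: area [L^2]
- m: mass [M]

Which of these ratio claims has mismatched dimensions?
(A) v/t does not give velocity

(A) v/t: [L T^-2] ≠ velocity [L T^-1] ✗
(B) F/A: [L^-1 M T^-2] = pressure [L^-1 M T^-2] ✓
(C) F/m: [L T^-2] = acceleration [L T^-2] ✓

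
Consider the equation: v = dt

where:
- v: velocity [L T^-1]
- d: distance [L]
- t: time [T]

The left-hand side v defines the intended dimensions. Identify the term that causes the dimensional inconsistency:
The right-hand side term dt

v has dimensions [L T^-1], but dt has dimensions [L T], so the term dt is dimensionally wrong for v.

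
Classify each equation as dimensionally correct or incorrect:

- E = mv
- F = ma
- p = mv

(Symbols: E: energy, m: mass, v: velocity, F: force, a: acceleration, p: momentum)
Dimensionally correct: F = ma, p = mv
Dimensionally incorrect: E = mv
Ordered (correct first, then incorrect): F = ma, p = mv, E = mv

- E = mv: LHS [L^2 M T^-2], RHS [L M T^-1] → incorrect ✗
- F = ma: LHS [L M T^-2], RHS [L M T^-2] → correct ✓
- p = mv: LHS [L M T^-1], RHS [L M T^-1] → correct ✓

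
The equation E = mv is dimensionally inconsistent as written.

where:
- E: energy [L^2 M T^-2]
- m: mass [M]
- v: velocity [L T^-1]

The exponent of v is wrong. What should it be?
The exponent of v should be 2: E = mv^2

The LHS E has dimensions [L^2 M T^-2]; v has dimensions [L T^-1].
As written, the RHS mv (exponent 1 on v) has dimensions [L M T^-1], which does not match.
With exponent 2, the RHS mv^2 has dimensions [L^2 M T^-2], matching the LHS.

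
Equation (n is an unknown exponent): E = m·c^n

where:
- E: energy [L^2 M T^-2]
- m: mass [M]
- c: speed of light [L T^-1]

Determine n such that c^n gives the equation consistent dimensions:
n = 2

E has dimensions [L^2 M T^-2]; c has dimensions [L T^-1].
The rest of the RHS has dimensions [M], so c^n must supply [L^2 T^-2].
With n = 2: m·c^2 has dimensions [L^2 M T^-2], matching the LHS ✓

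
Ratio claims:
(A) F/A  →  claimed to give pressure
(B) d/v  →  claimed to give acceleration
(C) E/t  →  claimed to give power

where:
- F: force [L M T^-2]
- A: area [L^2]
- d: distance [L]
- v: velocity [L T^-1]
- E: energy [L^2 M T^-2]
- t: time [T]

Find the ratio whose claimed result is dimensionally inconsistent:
(B) d/v does not give acceleration

(A) F/A: [L^-1 M T^-2] = pressure [L^-1 M T^-2] ✓
(B) d/v: [T] ≠ acceleration [L T^-2] ✗
(C) E/t: [L^2 M T^-3] = power [L^2 M T^-3] ✓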